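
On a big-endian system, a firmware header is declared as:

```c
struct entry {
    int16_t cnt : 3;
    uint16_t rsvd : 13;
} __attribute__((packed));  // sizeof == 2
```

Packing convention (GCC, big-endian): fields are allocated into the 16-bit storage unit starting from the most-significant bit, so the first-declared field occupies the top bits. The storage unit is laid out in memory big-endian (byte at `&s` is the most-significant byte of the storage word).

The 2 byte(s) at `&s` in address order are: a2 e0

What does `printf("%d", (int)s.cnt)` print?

-3

[0]=0xa2 [1]=0xe0 (big-endian) → word 0xa2e0
cnt [13+:3] = (word>>13) & 0x7 = 5  ←
rsvd [0+:13] = (word>>0) & 0x1fff = 736
cnt signed 3b, MSB=1: 5 - 8 = -3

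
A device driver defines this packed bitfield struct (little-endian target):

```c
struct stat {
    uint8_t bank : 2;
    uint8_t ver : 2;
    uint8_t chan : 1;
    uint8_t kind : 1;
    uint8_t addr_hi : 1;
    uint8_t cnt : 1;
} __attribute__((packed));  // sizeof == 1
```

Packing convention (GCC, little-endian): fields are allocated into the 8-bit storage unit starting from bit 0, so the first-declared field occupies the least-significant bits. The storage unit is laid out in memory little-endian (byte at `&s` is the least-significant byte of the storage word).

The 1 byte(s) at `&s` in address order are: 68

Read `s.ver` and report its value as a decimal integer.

2

[0]=0x68 (little-endian) → word 0x68
bank [0+:2] = (word>>0) & 0x3 = 0
ver [2+:2] = (word>>2) & 0x3 = 2  ←
chan [4+:1] = (word>>4) & 0x1 = 0
kind [5+:1] = (word>>5) & 0x1 = 1
addr_hi [6+:1] = (word>>6) & 0x1 = 1
cnt [7+:1] = (word>>7) & 0x1 = 0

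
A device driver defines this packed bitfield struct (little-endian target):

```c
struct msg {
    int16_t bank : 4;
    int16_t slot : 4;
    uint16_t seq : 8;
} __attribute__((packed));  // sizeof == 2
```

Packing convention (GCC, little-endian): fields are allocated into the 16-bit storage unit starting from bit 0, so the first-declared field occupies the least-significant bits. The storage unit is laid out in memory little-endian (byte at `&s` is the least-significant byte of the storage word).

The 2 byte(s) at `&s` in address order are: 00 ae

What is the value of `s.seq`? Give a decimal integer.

[0]=0x00 [1]=0xae (little-endian) → word 0xae00
bank:4 @ bit 0 → (0xae00>>0)&0xf = 0x0
slot:4 @ bit 4 → (0xae00>>4)&0xf = 0x0
seq:8 @ bit 8 → (0xae00>>8)&0xff = 0xae  ←

174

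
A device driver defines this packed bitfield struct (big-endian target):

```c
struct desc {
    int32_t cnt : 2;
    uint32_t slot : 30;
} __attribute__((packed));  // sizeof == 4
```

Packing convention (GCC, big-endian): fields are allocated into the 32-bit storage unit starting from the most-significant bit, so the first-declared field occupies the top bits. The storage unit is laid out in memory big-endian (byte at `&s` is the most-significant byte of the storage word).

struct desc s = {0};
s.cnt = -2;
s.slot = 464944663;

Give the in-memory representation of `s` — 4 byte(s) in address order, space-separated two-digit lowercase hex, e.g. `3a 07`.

cnt (2b) val=-2 bits=0x2 at bit 30: 0x80000000
slot (30b) val=464944663 bits=0x1bb67e17 at bit 0: 0x9bb67e17
word = 0x9bb67e17 → big-endian bytes:
  [0]=0x9b  [1]=0xb6  [2]=0x7e  [3]=0x17

9b b6 7e 17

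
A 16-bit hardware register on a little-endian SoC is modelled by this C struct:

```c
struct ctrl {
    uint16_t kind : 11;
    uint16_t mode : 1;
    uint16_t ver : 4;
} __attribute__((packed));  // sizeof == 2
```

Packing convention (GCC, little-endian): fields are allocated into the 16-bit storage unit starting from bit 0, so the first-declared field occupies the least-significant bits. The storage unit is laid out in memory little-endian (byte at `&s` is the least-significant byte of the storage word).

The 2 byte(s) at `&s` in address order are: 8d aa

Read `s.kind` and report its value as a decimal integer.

[0]=0x8d [1]=0xaa (little-endian) → word 0xaa8d
kind:11 @ bit 0 → (0xaa8d>>0)&0x7ff = 0x28d  ←
mode:1 @ bit 11 → (0xaa8d>>11)&0x1 = 0x1
ver:4 @ bit 12 → (0xaa8d>>12)&0xf = 0xa

653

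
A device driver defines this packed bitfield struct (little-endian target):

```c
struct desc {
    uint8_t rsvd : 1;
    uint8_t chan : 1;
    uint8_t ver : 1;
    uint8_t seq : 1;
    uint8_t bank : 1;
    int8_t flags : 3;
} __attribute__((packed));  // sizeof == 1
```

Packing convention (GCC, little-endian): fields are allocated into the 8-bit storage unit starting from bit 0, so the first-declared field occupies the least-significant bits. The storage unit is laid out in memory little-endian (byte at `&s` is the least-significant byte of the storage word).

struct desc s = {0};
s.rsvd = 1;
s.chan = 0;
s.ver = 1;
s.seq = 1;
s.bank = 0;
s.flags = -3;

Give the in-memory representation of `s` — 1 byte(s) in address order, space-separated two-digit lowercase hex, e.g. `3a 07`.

ad

[0+:1] rsvd=1 & 0x1 = 0x1; word=0x01
[1+:1] chan=0 & 0x1 = 0x0; word=0x01
[2+:1] ver=1 & 0x1 = 0x1; word=0x05
[3+:1] seq=1 & 0x1 = 0x1; word=0x0d
[4+:1] bank=0 & 0x1 = 0x0; word=0x0d
[5+:3] flags=-3 & 0x7 = 0x5; word=0xad
word = 0xad → little-endian bytes:
  [0]=0xad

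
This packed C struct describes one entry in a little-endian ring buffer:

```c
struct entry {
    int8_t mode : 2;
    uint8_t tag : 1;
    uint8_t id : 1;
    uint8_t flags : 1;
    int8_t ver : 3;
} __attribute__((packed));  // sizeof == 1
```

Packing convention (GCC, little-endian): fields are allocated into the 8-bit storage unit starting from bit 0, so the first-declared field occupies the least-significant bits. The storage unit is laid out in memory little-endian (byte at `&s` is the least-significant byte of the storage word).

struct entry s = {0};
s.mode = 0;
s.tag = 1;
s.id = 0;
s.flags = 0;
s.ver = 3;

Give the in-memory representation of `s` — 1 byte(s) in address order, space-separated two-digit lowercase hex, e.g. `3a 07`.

mode (2b) val=0 bits=0x0 at bit 0: 0x00
tag (1b) val=1 bits=0x1 at bit 2: 0x04
id (1b) val=0 bits=0x0 at bit 3: 0x04
flags (1b) val=0 bits=0x0 at bit 4: 0x04
ver (3b) val=3 bits=0x3 at bit 5: 0x64
word = 0x64 → little-endian bytes:
  [0]=0x64

64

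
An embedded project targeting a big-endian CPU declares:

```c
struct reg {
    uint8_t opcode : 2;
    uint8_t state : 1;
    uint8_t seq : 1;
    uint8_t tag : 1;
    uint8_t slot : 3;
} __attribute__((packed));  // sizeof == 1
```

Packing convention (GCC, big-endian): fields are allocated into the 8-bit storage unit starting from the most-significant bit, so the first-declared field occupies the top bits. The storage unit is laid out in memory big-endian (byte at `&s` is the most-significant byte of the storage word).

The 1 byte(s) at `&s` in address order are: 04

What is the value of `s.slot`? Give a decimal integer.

[0]=0x04 (big-endian) → word 0x04
opcode:2 @ bit 6 → (0x04>>6)&0x3 = 0x0
state:1 @ bit 5 → (0x04>>5)&0x1 = 0x0
seq:1 @ bit 4 → (0x04>>4)&0x1 = 0x0
tag:1 @ bit 3 → (0x04>>3)&0x1 = 0x0
slot:3 @ bit 0 → (0x04>>0)&0x7 = 0x4  ←

4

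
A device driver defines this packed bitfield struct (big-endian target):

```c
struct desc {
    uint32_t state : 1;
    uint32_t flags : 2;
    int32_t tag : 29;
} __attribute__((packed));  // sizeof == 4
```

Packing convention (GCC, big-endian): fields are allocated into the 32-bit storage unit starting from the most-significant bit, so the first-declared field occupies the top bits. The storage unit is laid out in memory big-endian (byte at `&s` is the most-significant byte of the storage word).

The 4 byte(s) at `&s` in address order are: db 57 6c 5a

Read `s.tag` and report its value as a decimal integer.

-78156710

[0]=0xdb [1]=0x57 [2]=0x6c [3]=0x5a (big-endian) → word 0xdb576c5a
state:1 @ bit 31 → (0xdb576c5a>>31)&0x1 = 0x1
flags:2 @ bit 29 → (0xdb576c5a>>29)&0x3 = 0x2
tag:29 @ bit 0 → (0xdb576c5a>>0)&0x1fffffff = 0x1b576c5a  ←
tag signed 29b, MSB=1: 458714202 - 536870912 = -78156710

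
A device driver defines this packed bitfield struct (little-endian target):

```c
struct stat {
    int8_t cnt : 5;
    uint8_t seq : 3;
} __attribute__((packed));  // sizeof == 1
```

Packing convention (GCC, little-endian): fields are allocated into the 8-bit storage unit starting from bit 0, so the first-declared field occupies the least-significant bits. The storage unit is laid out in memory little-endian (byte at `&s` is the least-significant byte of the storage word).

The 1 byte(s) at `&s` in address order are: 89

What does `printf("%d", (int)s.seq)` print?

4

[0]=0x89 (little-endian) → word 0x89
cnt:5 @ bit 0 → (0x89>>0)&0x1f = 0x9
seq:3 @ bit 5 → (0x89>>5)&0x7 = 0x4  ←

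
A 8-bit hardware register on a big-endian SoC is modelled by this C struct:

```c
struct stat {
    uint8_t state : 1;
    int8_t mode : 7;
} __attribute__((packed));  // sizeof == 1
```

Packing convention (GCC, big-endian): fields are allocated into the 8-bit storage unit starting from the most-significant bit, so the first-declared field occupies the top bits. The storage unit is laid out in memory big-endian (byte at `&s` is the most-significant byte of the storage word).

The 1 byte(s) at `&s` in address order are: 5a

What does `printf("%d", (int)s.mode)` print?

-38

[0]=0x5a (big-endian) → word 0x5a
state [7+:1] = (word>>7) & 0x1 = 0
mode [0+:7] = (word>>0) & 0x7f = 90  ←
mode signed 7b, MSB=1: 90 - 128 = -38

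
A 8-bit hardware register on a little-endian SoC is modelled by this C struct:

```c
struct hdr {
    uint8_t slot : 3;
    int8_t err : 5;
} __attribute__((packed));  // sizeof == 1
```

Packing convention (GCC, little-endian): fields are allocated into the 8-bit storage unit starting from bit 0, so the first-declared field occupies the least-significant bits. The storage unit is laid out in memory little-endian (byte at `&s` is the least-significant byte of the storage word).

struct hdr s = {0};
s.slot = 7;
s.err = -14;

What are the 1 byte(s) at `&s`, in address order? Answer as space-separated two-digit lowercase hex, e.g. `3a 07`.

97

slot:3 = 7 → 0x7 << 0 → word 0x07
err:5 = -14 → 0x12 << 3 → word 0x97
word = 0x97 → little-endian bytes:
  [0]=0x97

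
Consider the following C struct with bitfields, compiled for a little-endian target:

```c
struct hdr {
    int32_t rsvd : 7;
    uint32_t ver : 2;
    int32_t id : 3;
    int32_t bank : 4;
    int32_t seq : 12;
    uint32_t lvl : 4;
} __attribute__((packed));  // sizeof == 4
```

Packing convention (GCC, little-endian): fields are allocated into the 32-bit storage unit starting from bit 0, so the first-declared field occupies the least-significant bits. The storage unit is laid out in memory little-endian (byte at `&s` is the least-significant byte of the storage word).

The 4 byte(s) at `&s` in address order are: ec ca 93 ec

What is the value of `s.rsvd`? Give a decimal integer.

-20

[0]=0xec [1]=0xca [2]=0x93 [3]=0xec (little-endian) → word 0xec93caec
rsvd [0+:7] = (word>>0) & 0x7f = 108  ←
ver [7+:2] = (word>>7) & 0x3 = 1
id [9+:3] = (word>>9) & 0x7 = 5
bank [12+:4] = (word>>12) & 0xf = 12
seq [16+:12] = (word>>16) & 0xfff = 3219
lvl [28+:4] = (word>>28) & 0xf = 14
rsvd signed 7b, MSB=1: 108 - 128 = -20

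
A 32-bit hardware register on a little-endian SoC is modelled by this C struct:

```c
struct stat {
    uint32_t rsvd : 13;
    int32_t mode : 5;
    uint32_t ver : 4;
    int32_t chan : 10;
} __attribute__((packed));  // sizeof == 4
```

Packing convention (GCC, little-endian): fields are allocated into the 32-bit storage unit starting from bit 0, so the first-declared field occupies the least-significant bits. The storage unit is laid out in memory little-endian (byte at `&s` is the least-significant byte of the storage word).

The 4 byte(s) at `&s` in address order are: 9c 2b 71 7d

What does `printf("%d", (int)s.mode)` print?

[0]=0x9c [1]=0x2b [2]=0x71 [3]=0x7d (little-endian) → word 0x7d712b9c
rsvd:13 @ bit 0 → (0x7d712b9c>>0)&0x1fff = 0xb9c
mode:5 @ bit 13 → (0x7d712b9c>>13)&0x1f = 0x9  ←
ver:4 @ bit 18 → (0x7d712b9c>>18)&0xf = 0xc
chan:10 @ bit 22 → (0x7d712b9c>>22)&0x3ff = 0x1f5
mode signed 5b, MSB=0: value = 9

9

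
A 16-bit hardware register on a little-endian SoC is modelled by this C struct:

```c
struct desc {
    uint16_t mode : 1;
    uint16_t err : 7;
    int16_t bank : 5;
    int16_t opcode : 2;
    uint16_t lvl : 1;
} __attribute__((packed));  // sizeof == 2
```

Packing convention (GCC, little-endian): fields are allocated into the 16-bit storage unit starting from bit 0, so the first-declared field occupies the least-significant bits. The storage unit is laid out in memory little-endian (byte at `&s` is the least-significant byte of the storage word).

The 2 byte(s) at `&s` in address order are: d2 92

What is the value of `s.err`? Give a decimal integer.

105

[0]=0xd2 [1]=0x92 (little-endian) → word 0x92d2
mode:1 @ bit 0 → (0x92d2>>0)&0x1 = 0x0
err:7 @ bit 1 → (0x92d2>>1)&0x7f = 0x69  ←
bank:5 @ bit 8 → (0x92d2>>8)&0x1f = 0x12
opcode:2 @ bit 13 → (0x92d2>>13)&0x3 = 0x0
lvl:1 @ bit 15 → (0x92d2>>15)&0x1 = 0x1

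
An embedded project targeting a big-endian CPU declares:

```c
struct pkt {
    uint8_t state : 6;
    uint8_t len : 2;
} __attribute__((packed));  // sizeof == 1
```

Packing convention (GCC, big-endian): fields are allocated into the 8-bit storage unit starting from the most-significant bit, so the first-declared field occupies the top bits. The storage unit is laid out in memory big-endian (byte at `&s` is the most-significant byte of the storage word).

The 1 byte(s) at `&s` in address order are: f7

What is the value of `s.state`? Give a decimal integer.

61

[0]=0xf7 (big-endian) → word 0xf7
state [2+:6] = (word>>2) & 0x3f = 61  ←
len [0+:2] = (word>>0) & 0x3 = 3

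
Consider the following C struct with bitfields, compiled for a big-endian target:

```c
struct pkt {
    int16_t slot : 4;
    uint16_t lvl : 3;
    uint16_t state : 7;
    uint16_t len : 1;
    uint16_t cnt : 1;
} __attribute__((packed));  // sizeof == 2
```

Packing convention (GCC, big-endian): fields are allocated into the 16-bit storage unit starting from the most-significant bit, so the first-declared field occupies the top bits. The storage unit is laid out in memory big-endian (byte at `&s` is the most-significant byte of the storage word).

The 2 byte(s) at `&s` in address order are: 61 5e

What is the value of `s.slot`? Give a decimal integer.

[0]=0x61 [1]=0x5e (big-endian) → word 0x615e
slot [12+:4] = (word>>12) & 0xf = 6  ←
lvl [9+:3] = (word>>9) & 0x7 = 0
state [2+:7] = (word>>2) & 0x7f = 87
len [1+:1] = (word>>1) & 0x1 = 1
cnt [0+:1] = (word>>0) & 0x1 = 0
slot signed 4b, MSB=0: value = 6

6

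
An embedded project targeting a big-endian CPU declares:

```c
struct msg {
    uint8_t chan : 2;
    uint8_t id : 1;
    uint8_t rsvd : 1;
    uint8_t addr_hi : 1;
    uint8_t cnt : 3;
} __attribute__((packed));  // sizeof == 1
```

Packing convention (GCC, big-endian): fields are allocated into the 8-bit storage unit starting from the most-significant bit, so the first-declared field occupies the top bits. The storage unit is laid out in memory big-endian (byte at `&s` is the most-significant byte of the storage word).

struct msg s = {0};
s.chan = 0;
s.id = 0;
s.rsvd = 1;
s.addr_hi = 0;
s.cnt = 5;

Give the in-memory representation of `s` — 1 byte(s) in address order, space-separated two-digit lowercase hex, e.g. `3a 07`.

chan (2b) val=0 bits=0x0 at bit 6: 0x00
id (1b) val=0 bits=0x0 at bit 5: 0x00
rsvd (1b) val=1 bits=0x1 at bit 4: 0x10
addr_hi (1b) val=0 bits=0x0 at bit 3: 0x10
cnt (3b) val=5 bits=0x5 at bit 0: 0x15
word = 0x15 → big-endian bytes:
  [0]=0x15

15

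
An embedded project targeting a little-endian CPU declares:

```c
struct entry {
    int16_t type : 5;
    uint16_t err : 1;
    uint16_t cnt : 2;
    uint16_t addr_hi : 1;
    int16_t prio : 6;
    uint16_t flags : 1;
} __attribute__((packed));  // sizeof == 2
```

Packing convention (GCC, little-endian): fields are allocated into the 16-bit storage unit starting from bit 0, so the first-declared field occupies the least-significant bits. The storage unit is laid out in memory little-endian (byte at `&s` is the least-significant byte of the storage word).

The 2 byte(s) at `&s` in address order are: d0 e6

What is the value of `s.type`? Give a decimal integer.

[0]=0xd0 [1]=0xe6 (little-endian) → word 0xe6d0
type [0+:5] = (word>>0) & 0x1f = 16  ←
err [5+:1] = (word>>5) & 0x1 = 0
cnt [6+:2] = (word>>6) & 0x3 = 3
addr_hi [8+:1] = (word>>8) & 0x1 = 0
prio [9+:6] = (word>>9) & 0x3f = 51
flags [15+:1] = (word>>15) & 0x1 = 1
type signed 5b, MSB=1: 16 - 32 = -16

-16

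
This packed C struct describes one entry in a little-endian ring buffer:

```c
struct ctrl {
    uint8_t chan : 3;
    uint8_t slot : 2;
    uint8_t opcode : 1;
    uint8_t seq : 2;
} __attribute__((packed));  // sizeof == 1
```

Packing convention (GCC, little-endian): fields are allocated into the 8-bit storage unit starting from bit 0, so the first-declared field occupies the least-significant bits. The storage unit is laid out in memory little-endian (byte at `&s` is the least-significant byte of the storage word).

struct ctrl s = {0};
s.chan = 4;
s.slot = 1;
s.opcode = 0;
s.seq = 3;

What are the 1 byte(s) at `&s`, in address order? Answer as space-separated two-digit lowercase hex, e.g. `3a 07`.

[0+:3] chan=4 & 0x7 = 0x4; word=0x04
[3+:2] slot=1 & 0x3 = 0x1; word=0x0c
[5+:1] opcode=0 & 0x1 = 0x0; word=0x0c
[6+:2] seq=3 & 0x3 = 0x3; word=0xcc
word = 0xcc → little-endian bytes:
  [0]=0xcc

cc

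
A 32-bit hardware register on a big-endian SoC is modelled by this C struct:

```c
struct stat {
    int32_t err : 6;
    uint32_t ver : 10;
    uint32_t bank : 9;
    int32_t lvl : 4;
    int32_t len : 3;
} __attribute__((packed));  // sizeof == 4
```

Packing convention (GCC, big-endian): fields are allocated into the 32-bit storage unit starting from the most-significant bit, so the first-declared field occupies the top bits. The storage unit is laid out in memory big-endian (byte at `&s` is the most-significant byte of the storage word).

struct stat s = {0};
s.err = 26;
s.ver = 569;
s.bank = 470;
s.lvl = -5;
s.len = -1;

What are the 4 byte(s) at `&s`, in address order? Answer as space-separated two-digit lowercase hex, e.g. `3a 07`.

err (6b) val=26 bits=0x1a at bit 26: 0x68000000
ver (10b) val=569 bits=0x239 at bit 16: 0x6a390000
bank (9b) val=470 bits=0x1d6 at bit 7: 0x6a39eb00
lvl (4b) val=-5 bits=0xb at bit 3: 0x6a39eb58
len (3b) val=-1 bits=0x7 at bit 0: 0x6a39eb5f
word = 0x6a39eb5f → big-endian bytes:
  [0]=0x6a  [1]=0x39  [2]=0xeb  [3]=0x5f

6a 39 eb 5f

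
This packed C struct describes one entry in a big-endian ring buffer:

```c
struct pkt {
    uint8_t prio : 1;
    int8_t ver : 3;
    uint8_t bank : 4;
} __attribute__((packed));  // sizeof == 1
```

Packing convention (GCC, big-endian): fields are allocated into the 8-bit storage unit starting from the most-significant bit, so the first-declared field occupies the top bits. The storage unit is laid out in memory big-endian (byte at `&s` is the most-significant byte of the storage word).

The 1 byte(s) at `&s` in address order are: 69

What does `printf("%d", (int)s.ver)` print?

-2

[0]=0x69 (big-endian) → word 0x69
prio:1 @ bit 7 → (0x69>>7)&0x1 = 0x0
ver:3 @ bit 4 → (0x69>>4)&0x7 = 0x6  ←
bank:4 @ bit 0 → (0x69>>0)&0xf = 0x9
ver signed 3b, MSB=1: 6 - 8 = -2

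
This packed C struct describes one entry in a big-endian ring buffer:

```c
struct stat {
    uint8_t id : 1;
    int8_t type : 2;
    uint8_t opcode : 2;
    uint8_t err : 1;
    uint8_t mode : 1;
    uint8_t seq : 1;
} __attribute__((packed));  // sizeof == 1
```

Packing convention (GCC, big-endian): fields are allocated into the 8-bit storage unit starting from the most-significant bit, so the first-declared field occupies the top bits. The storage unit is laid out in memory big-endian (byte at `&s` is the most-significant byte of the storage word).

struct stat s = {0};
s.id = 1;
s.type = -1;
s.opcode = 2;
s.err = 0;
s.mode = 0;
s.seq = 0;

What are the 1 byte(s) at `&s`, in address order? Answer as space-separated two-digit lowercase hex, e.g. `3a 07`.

id:1 = 1 → 0x1 << 7 → word 0x80
type:2 = -1 → 0x3 << 5 → word 0xe0
opcode:2 = 2 → 0x2 << 3 → word 0xf0
err:1 = 0 → 0x0 << 2 → word 0xf0
mode:1 = 0 → 0x0 << 1 → word 0xf0
seq:1 = 0 → 0x0 << 0 → word 0xf0
word = 0xf0 → big-endian bytes:
  [0]=0xf0

f0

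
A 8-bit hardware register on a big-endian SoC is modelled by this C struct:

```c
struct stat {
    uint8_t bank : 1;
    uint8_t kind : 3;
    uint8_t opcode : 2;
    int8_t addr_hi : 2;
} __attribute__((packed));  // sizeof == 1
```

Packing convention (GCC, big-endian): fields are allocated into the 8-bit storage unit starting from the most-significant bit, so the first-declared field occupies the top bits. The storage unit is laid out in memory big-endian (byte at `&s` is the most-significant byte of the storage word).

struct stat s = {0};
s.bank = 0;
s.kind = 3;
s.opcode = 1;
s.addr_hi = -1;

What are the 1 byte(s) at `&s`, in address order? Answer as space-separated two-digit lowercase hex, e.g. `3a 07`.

37

bank (1b) val=0 bits=0x0 at bit 7: 0x00
kind (3b) val=3 bits=0x3 at bit 4: 0x30
opcode (2b) val=1 bits=0x1 at bit 2: 0x34
addr_hi (2b) val=-1 bits=0x3 at bit 0: 0x37
word = 0x37 → big-endian bytes:
  [0]=0x37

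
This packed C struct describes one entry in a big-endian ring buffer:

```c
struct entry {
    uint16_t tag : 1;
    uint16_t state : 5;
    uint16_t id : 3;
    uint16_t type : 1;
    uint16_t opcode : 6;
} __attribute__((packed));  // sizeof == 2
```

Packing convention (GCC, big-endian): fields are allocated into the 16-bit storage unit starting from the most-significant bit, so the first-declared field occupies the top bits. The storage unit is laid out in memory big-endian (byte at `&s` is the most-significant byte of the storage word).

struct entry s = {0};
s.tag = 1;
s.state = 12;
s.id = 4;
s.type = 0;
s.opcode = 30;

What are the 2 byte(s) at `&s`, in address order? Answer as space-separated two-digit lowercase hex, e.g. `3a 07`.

[15+:1] tag=1 & 0x1 = 0x1; word=0x8000
[10+:5] state=12 & 0x1f = 0xc; word=0xb000
[7+:3] id=4 & 0x7 = 0x4; word=0xb200
[6+:1] type=0 & 0x1 = 0x0; word=0xb200
[0+:6] opcode=30 & 0x3f = 0x1e; word=0xb21e
word = 0xb21e → big-endian bytes:
  [0]=0xb2  [1]=0x1e

b2 1e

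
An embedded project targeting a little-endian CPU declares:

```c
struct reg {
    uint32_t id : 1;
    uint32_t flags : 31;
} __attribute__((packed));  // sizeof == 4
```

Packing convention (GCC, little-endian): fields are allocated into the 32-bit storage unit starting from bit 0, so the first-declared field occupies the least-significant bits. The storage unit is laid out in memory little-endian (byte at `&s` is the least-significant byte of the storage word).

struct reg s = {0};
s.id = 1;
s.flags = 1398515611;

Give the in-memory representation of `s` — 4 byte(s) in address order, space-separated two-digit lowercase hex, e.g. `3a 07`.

37 4f b7 a6

id (1b) val=1 bits=0x1 at bit 0: 0x00000001
flags (31b) val=1398515611 bits=0x535ba79b at bit 1: 0xa6b74f37
word = 0xa6b74f37 → little-endian bytes:
  [0]=0x37  [1]=0x4f  [2]=0xb7  [3]=0xa6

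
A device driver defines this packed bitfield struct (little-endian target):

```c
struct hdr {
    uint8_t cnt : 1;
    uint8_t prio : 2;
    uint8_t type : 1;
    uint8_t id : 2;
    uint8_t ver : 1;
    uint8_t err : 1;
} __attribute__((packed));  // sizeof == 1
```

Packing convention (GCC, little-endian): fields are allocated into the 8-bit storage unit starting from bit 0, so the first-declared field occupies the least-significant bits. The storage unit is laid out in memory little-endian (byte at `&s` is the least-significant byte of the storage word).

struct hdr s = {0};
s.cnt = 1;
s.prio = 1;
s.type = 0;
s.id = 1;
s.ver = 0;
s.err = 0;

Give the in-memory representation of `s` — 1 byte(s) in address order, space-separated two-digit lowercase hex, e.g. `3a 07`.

13

cnt (1b) val=1 bits=0x1 at bit 0: 0x01
prio (2b) val=1 bits=0x1 at bit 1: 0x03
type (1b) val=0 bits=0x0 at bit 3: 0x03
id (2b) val=1 bits=0x1 at bit 4: 0x13
ver (1b) val=0 bits=0x0 at bit 6: 0x13
err (1b) val=0 bits=0x0 at bit 7: 0x13
word = 0x13 → little-endian bytes:
  [0]=0x13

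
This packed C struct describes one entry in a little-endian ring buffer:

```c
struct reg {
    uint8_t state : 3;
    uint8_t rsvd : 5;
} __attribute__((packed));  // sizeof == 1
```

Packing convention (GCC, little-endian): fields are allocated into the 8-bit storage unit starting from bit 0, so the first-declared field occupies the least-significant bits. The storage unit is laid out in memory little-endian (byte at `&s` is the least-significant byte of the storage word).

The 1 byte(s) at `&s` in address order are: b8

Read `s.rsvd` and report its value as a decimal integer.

23

[0]=0xb8 (little-endian) → word 0xb8
state [0+:3] = (word>>0) & 0x7 = 0
rsvd [3+:5] = (word>>3) & 0x1f = 23  ←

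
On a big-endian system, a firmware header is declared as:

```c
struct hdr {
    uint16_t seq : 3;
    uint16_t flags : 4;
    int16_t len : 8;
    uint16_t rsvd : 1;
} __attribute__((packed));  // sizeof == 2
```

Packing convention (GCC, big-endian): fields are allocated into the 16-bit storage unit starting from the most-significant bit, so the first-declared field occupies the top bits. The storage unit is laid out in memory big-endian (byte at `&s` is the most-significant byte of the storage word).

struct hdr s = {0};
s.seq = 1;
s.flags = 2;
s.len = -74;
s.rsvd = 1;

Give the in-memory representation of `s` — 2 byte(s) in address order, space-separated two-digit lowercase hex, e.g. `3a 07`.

25 6d

seq:3 = 1 → 0x1 << 13 → word 0x2000
flags:4 = 2 → 0x2 << 9 → word 0x2400
len:8 = -74 → 0xb6 << 1 → word 0x256c
rsvd:1 = 1 → 0x1 << 0 → word 0x256d
word = 0x256d → big-endian bytes:
  [0]=0x25  [1]=0x6d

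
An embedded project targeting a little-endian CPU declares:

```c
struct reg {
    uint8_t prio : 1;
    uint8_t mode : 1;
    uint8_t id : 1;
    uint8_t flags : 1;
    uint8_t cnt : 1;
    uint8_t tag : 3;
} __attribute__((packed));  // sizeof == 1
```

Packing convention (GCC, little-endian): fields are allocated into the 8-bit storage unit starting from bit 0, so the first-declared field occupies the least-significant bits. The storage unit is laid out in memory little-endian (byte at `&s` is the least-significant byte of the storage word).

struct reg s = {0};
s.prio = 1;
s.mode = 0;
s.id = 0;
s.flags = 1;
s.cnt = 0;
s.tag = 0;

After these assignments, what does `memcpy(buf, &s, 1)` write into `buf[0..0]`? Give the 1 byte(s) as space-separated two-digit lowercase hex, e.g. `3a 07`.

prio (1b) val=1 bits=0x1 at bit 0: 0x01
mode (1b) val=0 bits=0x0 at bit 1: 0x01
id (1b) val=0 bits=0x0 at bit 2: 0x01
flags (1b) val=1 bits=0x1 at bit 3: 0x09
cnt (1b) val=0 bits=0x0 at bit 4: 0x09
tag (3b) val=0 bits=0x0 at bit 5: 0x09
word = 0x09 → little-endian bytes:
  [0]=0x09

09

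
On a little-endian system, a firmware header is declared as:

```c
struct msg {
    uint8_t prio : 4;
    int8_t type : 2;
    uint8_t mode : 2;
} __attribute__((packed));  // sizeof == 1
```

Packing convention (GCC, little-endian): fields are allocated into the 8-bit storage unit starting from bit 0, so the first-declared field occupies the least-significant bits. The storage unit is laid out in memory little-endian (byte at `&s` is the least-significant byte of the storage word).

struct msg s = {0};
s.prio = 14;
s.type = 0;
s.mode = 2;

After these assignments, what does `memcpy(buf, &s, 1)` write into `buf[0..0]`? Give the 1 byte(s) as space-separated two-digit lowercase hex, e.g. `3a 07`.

prio (4b) val=14 bits=0xe at bit 0: 0x0e
type (2b) val=0 bits=0x0 at bit 4: 0x0e
mode (2b) val=2 bits=0x2 at bit 6: 0x8e
word = 0x8e → little-endian bytes:
  [0]=0x8e

8e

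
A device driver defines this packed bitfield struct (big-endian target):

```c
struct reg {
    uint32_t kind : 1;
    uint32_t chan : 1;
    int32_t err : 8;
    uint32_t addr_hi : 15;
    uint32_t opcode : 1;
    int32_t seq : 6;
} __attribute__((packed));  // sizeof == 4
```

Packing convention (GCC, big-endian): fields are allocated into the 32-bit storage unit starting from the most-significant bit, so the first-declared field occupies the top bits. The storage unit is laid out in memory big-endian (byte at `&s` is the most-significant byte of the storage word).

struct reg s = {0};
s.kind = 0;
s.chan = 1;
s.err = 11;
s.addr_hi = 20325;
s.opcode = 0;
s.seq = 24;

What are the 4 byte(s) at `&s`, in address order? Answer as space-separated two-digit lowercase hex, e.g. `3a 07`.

kind (1b) val=0 bits=0x0 at bit 31: 0x00000000
chan (1b) val=1 bits=0x1 at bit 30: 0x40000000
err (8b) val=11 bits=0xb at bit 22: 0x42c00000
addr_hi (15b) val=20325 bits=0x4f65 at bit 7: 0x42e7b280
opcode (1b) val=0 bits=0x0 at bit 6: 0x42e7b280
seq (6b) val=24 bits=0x18 at bit 0: 0x42e7b298
word = 0x42e7b298 → big-endian bytes:
  [0]=0x42  [1]=0xe7  [2]=0xb2  [3]=0x98

42 e7 b2 98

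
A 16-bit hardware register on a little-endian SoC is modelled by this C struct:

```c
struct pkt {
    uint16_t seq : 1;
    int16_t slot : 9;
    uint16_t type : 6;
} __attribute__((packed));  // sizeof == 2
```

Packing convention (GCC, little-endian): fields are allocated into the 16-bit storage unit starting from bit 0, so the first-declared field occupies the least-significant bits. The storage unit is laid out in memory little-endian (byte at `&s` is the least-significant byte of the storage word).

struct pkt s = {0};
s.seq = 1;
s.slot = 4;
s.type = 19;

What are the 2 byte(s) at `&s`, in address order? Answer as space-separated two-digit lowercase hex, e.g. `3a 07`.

seq (1b) val=1 bits=0x1 at bit 0: 0x0001
slot (9b) val=4 bits=0x4 at bit 1: 0x0009
type (6b) val=19 bits=0x13 at bit 10: 0x4c09
word = 0x4c09 → little-endian bytes:
  [0]=0x09  [1]=0x4c

09 4c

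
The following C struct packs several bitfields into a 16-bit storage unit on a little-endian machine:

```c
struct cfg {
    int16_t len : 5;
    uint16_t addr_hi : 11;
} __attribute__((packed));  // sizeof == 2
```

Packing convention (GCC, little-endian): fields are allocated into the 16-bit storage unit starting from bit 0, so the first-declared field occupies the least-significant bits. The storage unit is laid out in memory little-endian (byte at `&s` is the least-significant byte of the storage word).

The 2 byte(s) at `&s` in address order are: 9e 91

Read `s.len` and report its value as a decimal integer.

-2

[0]=0x9e [1]=0x91 (little-endian) → word 0x919e
len [0+:5] = (word>>0) & 0x1f = 30  ←
addr_hi [5+:11] = (word>>5) & 0x7ff = 1164
len signed 5b, MSB=1: 30 - 32 = -2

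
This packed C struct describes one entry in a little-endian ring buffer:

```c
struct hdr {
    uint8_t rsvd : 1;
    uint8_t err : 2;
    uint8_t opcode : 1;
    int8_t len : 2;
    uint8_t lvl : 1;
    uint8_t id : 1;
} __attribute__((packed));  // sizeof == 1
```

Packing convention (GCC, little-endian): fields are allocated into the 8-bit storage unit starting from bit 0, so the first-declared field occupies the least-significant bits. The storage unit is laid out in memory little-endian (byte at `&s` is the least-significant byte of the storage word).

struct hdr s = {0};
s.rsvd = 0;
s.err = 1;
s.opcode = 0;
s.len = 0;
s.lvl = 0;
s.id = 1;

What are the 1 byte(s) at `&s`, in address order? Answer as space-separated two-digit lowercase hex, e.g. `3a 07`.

rsvd (1b) val=0 bits=0x0 at bit 0: 0x00
err (2b) val=1 bits=0x1 at bit 1: 0x02
opcode (1b) val=0 bits=0x0 at bit 3: 0x02
len (2b) val=0 bits=0x0 at bit 4: 0x02
lvl (1b) val=0 bits=0x0 at bit 6: 0x02
id (1b) val=1 bits=0x1 at bit 7: 0x82
word = 0x82 → little-endian bytes:
  [0]=0x82

82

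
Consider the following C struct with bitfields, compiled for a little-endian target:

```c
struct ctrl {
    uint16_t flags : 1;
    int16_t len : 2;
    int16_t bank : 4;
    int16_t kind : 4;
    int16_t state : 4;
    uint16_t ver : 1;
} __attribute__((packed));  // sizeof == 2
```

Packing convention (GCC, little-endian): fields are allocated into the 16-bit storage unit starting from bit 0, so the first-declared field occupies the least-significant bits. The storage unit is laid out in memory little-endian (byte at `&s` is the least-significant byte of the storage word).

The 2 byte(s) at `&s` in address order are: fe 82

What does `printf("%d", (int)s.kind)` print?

[0]=0xfe [1]=0x82 (little-endian) → word 0x82fe
flags [0+:1] = (word>>0) & 0x1 = 0
len [1+:2] = (word>>1) & 0x3 = 3
bank [3+:4] = (word>>3) & 0xf = 15
kind [7+:4] = (word>>7) & 0xf = 5  ←
state [11+:4] = (word>>11) & 0xf = 0
ver [15+:1] = (word>>15) & 0x1 = 1
kind signed 4b, MSB=0: value = 5

5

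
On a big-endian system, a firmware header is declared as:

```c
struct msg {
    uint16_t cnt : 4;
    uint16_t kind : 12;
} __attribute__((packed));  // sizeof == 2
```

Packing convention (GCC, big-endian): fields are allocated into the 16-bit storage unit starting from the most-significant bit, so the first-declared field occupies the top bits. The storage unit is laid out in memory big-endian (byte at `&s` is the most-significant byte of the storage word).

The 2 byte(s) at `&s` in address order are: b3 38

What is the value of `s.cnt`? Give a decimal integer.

[0]=0xb3 [1]=0x38 (big-endian) → word 0xb338
cnt:4 @ bit 12 → (0xb338>>12)&0xf = 0xb  ←
kind:12 @ bit 0 → (0xb338>>0)&0xfff = 0x338

11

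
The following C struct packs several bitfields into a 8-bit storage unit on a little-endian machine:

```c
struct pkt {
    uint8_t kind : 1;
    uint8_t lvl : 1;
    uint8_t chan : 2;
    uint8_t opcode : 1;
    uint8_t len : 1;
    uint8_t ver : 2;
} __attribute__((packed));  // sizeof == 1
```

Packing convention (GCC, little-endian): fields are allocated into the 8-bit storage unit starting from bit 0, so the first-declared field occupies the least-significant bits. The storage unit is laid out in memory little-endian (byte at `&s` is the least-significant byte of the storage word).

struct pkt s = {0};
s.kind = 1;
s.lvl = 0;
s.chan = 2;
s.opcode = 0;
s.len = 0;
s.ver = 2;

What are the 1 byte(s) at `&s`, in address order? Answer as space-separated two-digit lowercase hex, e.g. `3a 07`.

89

kind (1b) val=1 bits=0x1 at bit 0: 0x01
lvl (1b) val=0 bits=0x0 at bit 1: 0x01
chan (2b) val=2 bits=0x2 at bit 2: 0x09
opcode (1b) val=0 bits=0x0 at bit 4: 0x09
len (1b) val=0 bits=0x0 at bit 5: 0x09
ver (2b) val=2 bits=0x2 at bit 6: 0x89
word = 0x89 → little-endian bytes:
  [0]=0x89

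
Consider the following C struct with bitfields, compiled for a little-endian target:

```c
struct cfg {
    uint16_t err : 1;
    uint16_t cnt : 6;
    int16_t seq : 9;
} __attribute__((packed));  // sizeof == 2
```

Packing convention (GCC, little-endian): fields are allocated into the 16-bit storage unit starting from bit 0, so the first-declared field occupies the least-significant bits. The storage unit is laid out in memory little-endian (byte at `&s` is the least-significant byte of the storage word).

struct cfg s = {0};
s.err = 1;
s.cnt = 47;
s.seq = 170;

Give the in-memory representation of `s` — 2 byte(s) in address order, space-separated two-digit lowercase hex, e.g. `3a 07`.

[0+:1] err=1 & 0x1 = 0x1; word=0x0001
[1+:6] cnt=47 & 0x3f = 0x2f; word=0x005f
[7+:9] seq=170 & 0x1ff = 0xaa; word=0x555f
word = 0x555f → little-endian bytes:
  [0]=0x5f  [1]=0x55

5f 55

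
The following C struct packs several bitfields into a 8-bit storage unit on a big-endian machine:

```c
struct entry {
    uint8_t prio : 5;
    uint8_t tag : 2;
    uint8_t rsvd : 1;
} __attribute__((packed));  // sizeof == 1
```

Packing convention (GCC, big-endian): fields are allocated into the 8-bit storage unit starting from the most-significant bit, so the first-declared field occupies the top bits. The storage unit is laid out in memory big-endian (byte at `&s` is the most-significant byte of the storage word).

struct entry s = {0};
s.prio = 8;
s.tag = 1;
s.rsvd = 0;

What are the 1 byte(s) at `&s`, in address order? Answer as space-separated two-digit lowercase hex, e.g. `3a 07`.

42

prio:5 = 8 → 0x8 << 3 → word 0x40
tag:2 = 1 → 0x1 << 1 → word 0x42
rsvd:1 = 0 → 0x0 << 0 → word 0x42
word = 0x42 → big-endian bytes:
  [0]=0x42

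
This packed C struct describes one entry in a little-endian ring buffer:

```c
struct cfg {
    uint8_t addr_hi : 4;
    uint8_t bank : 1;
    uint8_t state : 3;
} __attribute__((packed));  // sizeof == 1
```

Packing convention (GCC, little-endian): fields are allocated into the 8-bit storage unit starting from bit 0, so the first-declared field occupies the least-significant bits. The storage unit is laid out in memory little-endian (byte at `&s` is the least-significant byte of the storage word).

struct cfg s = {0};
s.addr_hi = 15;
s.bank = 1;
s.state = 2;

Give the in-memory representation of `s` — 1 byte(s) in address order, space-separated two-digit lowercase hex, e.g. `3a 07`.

5f

[0+:4] addr_hi=15 & 0xf = 0xf; word=0x0f
[4+:1] bank=1 & 0x1 = 0x1; word=0x1f
[5+:3] state=2 & 0x7 = 0x2; word=0x5f
word = 0x5f → little-endian bytes:
  [0]=0x5f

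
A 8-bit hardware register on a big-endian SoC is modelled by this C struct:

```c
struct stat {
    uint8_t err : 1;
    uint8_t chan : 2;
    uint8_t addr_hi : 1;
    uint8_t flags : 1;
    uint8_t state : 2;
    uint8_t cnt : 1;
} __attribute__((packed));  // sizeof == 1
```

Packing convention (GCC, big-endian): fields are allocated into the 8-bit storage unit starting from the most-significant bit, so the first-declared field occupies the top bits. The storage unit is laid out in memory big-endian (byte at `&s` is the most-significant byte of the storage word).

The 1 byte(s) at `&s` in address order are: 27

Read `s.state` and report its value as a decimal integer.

3

[0]=0x27 (big-endian) → word 0x27
err:1 @ bit 7 → (0x27>>7)&0x1 = 0x0
chan:2 @ bit 5 → (0x27>>5)&0x3 = 0x1
addr_hi:1 @ bit 4 → (0x27>>4)&0x1 = 0x0
flags:1 @ bit 3 → (0x27>>3)&0x1 = 0x0
state:2 @ bit 1 → (0x27>>1)&0x3 = 0x3  ←
cnt:1 @ bit 0 → (0x27>>0)&0x1 = 0x1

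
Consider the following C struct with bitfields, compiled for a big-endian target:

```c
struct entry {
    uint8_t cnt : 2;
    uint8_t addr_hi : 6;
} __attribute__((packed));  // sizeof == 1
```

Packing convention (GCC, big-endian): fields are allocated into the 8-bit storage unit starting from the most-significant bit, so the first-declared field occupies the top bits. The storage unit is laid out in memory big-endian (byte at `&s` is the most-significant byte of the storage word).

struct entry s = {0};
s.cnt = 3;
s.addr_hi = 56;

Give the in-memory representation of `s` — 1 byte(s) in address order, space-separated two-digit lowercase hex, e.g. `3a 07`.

cnt:2 = 3 → 0x3 << 6 → word 0xc0
addr_hi:6 = 56 → 0x38 << 0 → word 0xf8
word = 0xf8 → big-endian bytes:
  [0]=0xf8

f8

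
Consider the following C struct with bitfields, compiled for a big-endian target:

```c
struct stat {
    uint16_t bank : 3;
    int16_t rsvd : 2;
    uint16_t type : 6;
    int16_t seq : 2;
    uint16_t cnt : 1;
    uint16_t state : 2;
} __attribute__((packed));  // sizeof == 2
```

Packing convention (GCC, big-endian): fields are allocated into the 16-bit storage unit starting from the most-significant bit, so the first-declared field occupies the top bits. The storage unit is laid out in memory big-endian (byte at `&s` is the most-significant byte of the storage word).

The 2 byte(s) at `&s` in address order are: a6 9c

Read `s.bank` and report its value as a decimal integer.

5

[0]=0xa6 [1]=0x9c (big-endian) → word 0xa69c
bank:3 @ bit 13 → (0xa69c>>13)&0x7 = 0x5  ←
rsvd:2 @ bit 11 → (0xa69c>>11)&0x3 = 0x0
type:6 @ bit 5 → (0xa69c>>5)&0x3f = 0x34
seq:2 @ bit 3 → (0xa69c>>3)&0x3 = 0x3
cnt:1 @ bit 2 → (0xa69c>>2)&0x1 = 0x1
state:2 @ bit 0 → (0xa69c>>0)&0x3 = 0x0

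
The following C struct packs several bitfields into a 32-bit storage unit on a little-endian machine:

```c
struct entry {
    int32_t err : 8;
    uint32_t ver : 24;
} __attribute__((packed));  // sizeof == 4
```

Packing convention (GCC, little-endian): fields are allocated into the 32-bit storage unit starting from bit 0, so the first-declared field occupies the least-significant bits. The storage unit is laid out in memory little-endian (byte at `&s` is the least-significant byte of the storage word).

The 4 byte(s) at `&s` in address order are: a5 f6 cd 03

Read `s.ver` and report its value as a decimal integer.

249334

[0]=0xa5 [1]=0xf6 [2]=0xcd [3]=0x03 (little-endian) → word 0x03cdf6a5
err:8 @ bit 0 → (0x03cdf6a5>>0)&0xff = 0xa5
ver:24 @ bit 8 → (0x03cdf6a5>>8)&0xffffff = 0x3cdf6  ←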